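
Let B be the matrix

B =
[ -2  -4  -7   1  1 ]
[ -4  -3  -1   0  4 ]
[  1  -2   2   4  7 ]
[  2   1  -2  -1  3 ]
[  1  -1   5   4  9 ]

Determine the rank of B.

5

Row reduce to echelon form.
R2 ← R2 − (2)·R1: [0, 5, 13, -2, 2]
R3 ← R3 + (1/2)·R1: [0, -4, -3/2, 9/2, 15/2]
R4 ← R4 + R1: [0, -3, -9, 0, 4]
R5 ← R5 + (1/2)·R1: [0, -3, 3/2, 9/2, 19/2]
R3 ← R3 + (4/5)·R2: [0, 0, 89/10, 29/10, 91/10]
R4 ← R4 + (3/5)·R2: [0, 0, -6/5, -6/5, 26/5]
R5 ← R5 + (3/5)·R2: [0, 0, 93/10, 33/10, 107/10]
R4 ← R4 + (12/89)·R3: [0, 0, 0, -72/89, 572/89]
R5 ← R5 − (93/89)·R3: [0, 0, 0, 24/89, 106/89]
R5 ← R5 + (1/3)·R4: [0, 0, 0, 0, 10/3]
Echelon form has 5 nonzero rows, so rank(B) = 5.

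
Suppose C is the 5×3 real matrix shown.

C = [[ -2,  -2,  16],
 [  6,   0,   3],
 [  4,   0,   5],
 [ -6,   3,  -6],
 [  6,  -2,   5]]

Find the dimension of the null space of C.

0

Row reduce to echelon form.
R2 ← R2 + (3)·R1: [0, -6, 51]
R3 ← R3 + (2)·R1: [0, -4, 37]
R4 ← R4 − (3)·R1: [0, 9, -54]
R5 ← R5 + (3)·R1: [0, -8, 53]
R3 ← R3 − (2/3)·R2: [0, 0, 3]
R4 ← R4 + (3/2)·R2: [0, 0, 45/2]
R5 ← R5 − (4/3)·R2: [0, 0, -15]
R4 ← R4 − (15/2)·R3: [0, 0, 0]
R5 ← R5 + (5)·R3: [0, 0, 0]
3 nonzero rows, so rank(C) = 3.
C has 3 columns; by rank–nullity, nullity = 3 − 3 = 0.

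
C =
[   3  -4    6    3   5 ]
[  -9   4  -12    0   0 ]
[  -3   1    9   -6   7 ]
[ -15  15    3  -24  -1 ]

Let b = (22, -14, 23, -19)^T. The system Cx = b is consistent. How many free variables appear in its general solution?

2

Row reduce the augmented matrix [C | b].
R2 ← R2 + (3)·R1: [0, -8, 6, 9, 15, 52]
R3 ← R3 + R1: [0, -3, 15, -3, 12, 45]
R4 ← R4 + (5)·R1: [0, -5, 33, -9, 24, 91]
R3 ← R3 − (3/8)·R2: [0, 0, 51/4, -51/8, 51/8, 51/2]
R4 ← R4 − (5/8)·R2: [0, 0, 117/4, -117/8, 117/8, 117/2]
R4 ← R4 − (39/17)·R3: [0, 0, 0, 0, 0, 0]
The echelon form has 3 nonzero rows, and every pivot lies in the first 5 columns, so rank(C) = rank([C|b]) = 3.
The system is consistent.
Free variables = (unknowns) − (rank) = 5 − 3 = 2.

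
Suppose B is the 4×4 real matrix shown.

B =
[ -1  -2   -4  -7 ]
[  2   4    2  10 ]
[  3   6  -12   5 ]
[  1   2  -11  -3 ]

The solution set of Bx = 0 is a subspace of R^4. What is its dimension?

2

Row reduce to echelon form.
R2 ← R2 + (2)·R1: [0, 0, -6, -4]
R3 ← R3 + (3)·R1: [0, 0, -24, -16]
R4 ← R4 + R1: [0, 0, -15, -10]
R3 ← R3 − (4)·R2: [0, 0, 0, 0]
R4 ← R4 − (5/2)·R2: [0, 0, 0, 0]
2 nonzero rows, so rank(B) = 2.
B has 4 columns; by rank–nullity, nullity = 4 − 2 = 2.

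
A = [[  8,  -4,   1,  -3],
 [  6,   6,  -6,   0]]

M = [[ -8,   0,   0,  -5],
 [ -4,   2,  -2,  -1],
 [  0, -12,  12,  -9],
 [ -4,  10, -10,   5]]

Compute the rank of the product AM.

2

First compute AM:
[[-36, -50,  50, -60],
 [-72,  84, -84,  18]]
Now row reduce the product.
R2 ← R2 − (2)·R1: [0, 184, -184, 138]
2 nonzero rows, so rank(AM) = 2.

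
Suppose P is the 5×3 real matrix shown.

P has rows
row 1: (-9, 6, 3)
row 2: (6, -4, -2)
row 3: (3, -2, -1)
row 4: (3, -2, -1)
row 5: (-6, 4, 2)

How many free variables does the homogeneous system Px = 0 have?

2

Row reduce to echelon form.
R2 ← R2 + (2/3)·R1: [0, 0, 0]
R3 ← R3 + (1/3)·R1: [0, 0, 0]
R4 ← R4 + (1/3)·R1: [0, 0, 0]
R5 ← R5 − (2/3)·R1: [0, 0, 0]
1 nonzero row, so rank(P) = 1.
P has 3 columns; by rank–nullity, nullity = 3 − 1 = 2.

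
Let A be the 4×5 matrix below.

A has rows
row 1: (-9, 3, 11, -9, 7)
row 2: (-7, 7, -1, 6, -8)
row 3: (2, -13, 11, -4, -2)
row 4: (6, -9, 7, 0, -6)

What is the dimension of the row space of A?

Row reduce to echelon form.
R2 ← R2 − (7/9)·R1: [0, 14/3, -86/9, 13, -121/9]
R3 ← R3 + (2/9)·R1: [0, -37/3, 121/9, -6, -4/9]
R4 ← R4 + (2/3)·R1: [0, -7, 43/3, -6, -4/3]
R3 ← R3 + (37/14)·R2: [0, 0, -248/21, 397/14, -1511/42]
R4 ← R4 + (3/2)·R2: [0, 0, 0, 27/2, -43/2]
Echelon form has 4 nonzero rows, so rank(A) = 4.
The row space has dimension equal to the rank: 4.

4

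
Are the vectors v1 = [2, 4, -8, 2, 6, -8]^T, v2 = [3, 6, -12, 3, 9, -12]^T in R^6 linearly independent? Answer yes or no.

no

Form the matrix with these vectors as rows and row reduce.
R2 ← R2 − (3/2)·R1: [0, 0, 0, 0, 0, 0]
1 nonzero row, so the 2 vectors span a space of dimension 1.
Since 1 < 2, the vectors are linearly dependent.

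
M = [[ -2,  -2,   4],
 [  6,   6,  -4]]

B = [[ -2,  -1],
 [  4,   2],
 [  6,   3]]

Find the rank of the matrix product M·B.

First compute MB:
[[ 20,  10],
 [-12,  -6]]
Now row reduce the product.
R2 ← R2 + (3/5)·R1: [0, 0]
1 nonzero row, so rank(MB) = 1.

1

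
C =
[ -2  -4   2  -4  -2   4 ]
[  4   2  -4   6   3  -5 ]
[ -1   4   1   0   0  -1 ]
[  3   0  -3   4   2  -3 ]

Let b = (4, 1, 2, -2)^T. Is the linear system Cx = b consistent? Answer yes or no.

no

Row reduce the augmented matrix [C | b].
R2 ← R2 + (2)·R1: [0, -6, 0, -2, -1, 3, 9]
R3 ← R3 − (1/2)·R1: [0, 6, 0, 2, 1, -3, 0]
R4 ← R4 + (3/2)·R1: [0, -6, 0, -2, -1, 3, 4]
R3 ← R3 + R2: [0, 0, 0, 0, 0, 0, 9]
R4 ← R4 − R2: [0, 0, 0, 0, 0, 0, -5]
R4 ← R4 + (5/9)·R3: [0, 0, 0, 0, 0, 0, 0]
The echelon form has 3 nonzero rows; the last pivot sits in the augmented column, so rank(C) = 2 but rank([C|b]) = 3.
Since the ranks differ, the system is inconsistent.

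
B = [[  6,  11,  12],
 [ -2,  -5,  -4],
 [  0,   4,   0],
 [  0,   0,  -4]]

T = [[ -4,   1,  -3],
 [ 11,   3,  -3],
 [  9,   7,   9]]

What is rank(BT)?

3

First compute BT:
[[205, 123,  57],
 [-83, -45, -15],
 [ 44,  12, -12],
 [-36, -28, -36]]
Now row reduce the product.
R2 ← R2 + (83/205)·R1: [0, 24/5, 1656/205]
R3 ← R3 − (44/205)·R1: [0, -72/5, -4968/205]
R4 ← R4 + (36/205)·R1: [0, -32/5, -5328/205]
R3 ← R3 + (3)·R2: [0, 0, 0]
R4 ← R4 + (4/3)·R2: [0, 0, -624/41]
Swap R3 ↔ R4
3 nonzero rows, so rank(BT) = 3.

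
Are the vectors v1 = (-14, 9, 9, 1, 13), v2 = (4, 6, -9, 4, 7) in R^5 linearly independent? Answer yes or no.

yes

Form the matrix with these vectors as rows and row reduce.
R2 ← R2 + (2/7)·R1: [0, 60/7, -45/7, 30/7, 75/7]
2 nonzero rows, so the 2 vectors span a space of dimension 2.
Since 2 = 2, the vectors are linearly independent.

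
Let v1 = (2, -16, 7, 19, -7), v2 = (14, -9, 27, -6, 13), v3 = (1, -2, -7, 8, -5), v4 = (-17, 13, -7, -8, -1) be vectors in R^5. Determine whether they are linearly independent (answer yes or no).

yes

Form the matrix with these vectors as rows and row reduce.
R2 ← R2 − (7)·R1: [0, 103, -22, -139, 62]
R3 ← R3 − (1/2)·R1: [0, 6, -21/2, -3/2, -3/2]
R4 ← R4 + (17/2)·R1: [0, -123, 105/2, 307/2, -121/2]
R3 ← R3 − (6/103)·R2: [0, 0, -1899/206, 1359/206, -1053/206]
R4 ← R4 + (123/103)·R2: [0, 0, 5403/206, -2573/206, 2789/206]
R4 ← R4 + (1801/633)·R3: [0, 0, 0, 1325/211, -212/211]
4 nonzero rows, so the 4 vectors span a space of dimension 4.
Since 4 = 4, the vectors are linearly independent.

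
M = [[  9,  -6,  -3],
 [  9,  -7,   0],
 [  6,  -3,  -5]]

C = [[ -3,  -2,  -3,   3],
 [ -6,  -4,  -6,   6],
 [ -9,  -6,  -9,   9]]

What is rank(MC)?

First compute MC:
[[ 36,  24,  36, -36],
 [ 15,  10,  15, -15],
 [ 45,  30,  45, -45]]
Now row reduce the product.
R2 ← R2 − (5/12)·R1: [0, 0, 0, 0]
R3 ← R3 − (5/4)·R1: [0, 0, 0, 0]
1 nonzero row, so rank(MC) = 1.

1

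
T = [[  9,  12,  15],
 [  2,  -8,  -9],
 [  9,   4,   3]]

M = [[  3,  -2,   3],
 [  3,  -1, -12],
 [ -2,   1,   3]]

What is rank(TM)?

2

First compute TM:
[[ 33, -15, -72],
 [  0,  -5,  75],
 [ 33, -19, -12]]
Now row reduce the product.
R3 ← R3 − R1: [0, -4, 60]
R3 ← R3 − (4/5)·R2: [0, 0, 0]
2 nonzero rows, so rank(TM) = 2.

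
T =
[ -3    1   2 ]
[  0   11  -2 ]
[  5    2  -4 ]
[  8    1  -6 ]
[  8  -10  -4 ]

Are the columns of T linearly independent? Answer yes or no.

Row reduce T to echelon form.
R3 ← R3 + (5/3)·R1: [0, 11/3, -2/3]
R4 ← R4 + (8/3)·R1: [0, 11/3, -2/3]
R5 ← R5 + (8/3)·R1: [0, -22/3, 4/3]
R3 ← R3 − (1/3)·R2: [0, 0, 0]
R4 ← R4 − (1/3)·R2: [0, 0, 0]
R5 ← R5 + (2/3)·R2: [0, 0, 0]
2 pivots among 3 columns.
Only 2 < 3 pivot columns, so the columns are linearly dependent.

no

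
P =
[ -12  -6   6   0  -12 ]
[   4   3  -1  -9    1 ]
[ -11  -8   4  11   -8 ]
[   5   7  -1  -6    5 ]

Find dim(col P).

3

Row reduce to echelon form.
R2 ← R2 + (1/3)·R1: [0, 1, 1, -9, -3]
R3 ← R3 − (11/12)·R1: [0, -5/2, -3/2, 11, 3]
R4 ← R4 + (5/12)·R1: [0, 9/2, 3/2, -6, 0]
R3 ← R3 + (5/2)·R2: [0, 0, 1, -23/2, -9/2]
R4 ← R4 − (9/2)·R2: [0, 0, -3, 69/2, 27/2]
R4 ← R4 + (3)·R3: [0, 0, 0, 0, 0]
Echelon form has 3 nonzero rows, so rank(P) = 3.
The column space has dimension equal to the rank: 3.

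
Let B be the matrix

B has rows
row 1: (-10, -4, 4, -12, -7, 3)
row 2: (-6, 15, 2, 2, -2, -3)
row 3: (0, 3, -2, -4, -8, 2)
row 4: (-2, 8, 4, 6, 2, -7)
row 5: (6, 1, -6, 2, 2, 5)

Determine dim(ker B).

1

Row reduce to echelon form.
R2 ← R2 − (3/5)·R1: [0, 87/5, -2/5, 46/5, 11/5, -24/5]
R4 ← R4 − (1/5)·R1: [0, 44/5, 16/5, 42/5, 17/5, -38/5]
R5 ← R5 + (3/5)·R1: [0, -7/5, -18/5, -26/5, -11/5, 34/5]
R3 ← R3 − (5/29)·R2: [0, 0, -56/29, -162/29, -243/29, 82/29]
R4 ← R4 − (44/87)·R2: [0, 0, 296/87, 326/87, 199/87, -150/29]
R5 ← R5 + (7/87)·R2: [0, 0, -316/87, -388/87, -176/87, 186/29]
R4 ← R4 + (37/21)·R3: [0, 0, 0, -128/21, -262/21, -4/21]
R5 ← R5 − (79/42)·R3: [0, 0, 0, 127/21, 577/42, 23/21]
R5 ← R5 + (127/128)·R4: [0, 0, 0, 0, 87/64, 29/32]
5 nonzero rows, so rank(B) = 5.
B has 6 columns; by rank–nullity, nullity = 6 − 5 = 1.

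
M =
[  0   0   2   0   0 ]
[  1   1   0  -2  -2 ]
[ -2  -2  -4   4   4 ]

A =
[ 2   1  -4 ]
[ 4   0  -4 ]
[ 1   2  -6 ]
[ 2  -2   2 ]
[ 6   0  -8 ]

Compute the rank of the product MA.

First compute MA:
[[  2,   4, -12],
 [-10,   5,   4],
 [ 16, -18,  16]]
Now row reduce the product.
R2 ← R2 + (5)·R1: [0, 25, -56]
R3 ← R3 − (8)·R1: [0, -50, 112]
R3 ← R3 + (2)·R2: [0, 0, 0]
2 nonzero rows, so rank(MA) = 2.

2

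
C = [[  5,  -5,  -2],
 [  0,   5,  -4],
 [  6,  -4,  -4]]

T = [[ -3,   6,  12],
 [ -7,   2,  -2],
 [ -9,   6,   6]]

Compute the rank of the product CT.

2

First compute CT:
[[ 38,   8,  58],
 [  1, -14, -34],
 [ 46,   4,  56]]
Now row reduce the product.
R2 ← R2 − (1/38)·R1: [0, -270/19, -675/19]
R3 ← R3 − (23/19)·R1: [0, -108/19, -270/19]
R3 ← R3 − (2/5)·R2: [0, 0, 0]
2 nonzero rows, so rank(CT) = 2.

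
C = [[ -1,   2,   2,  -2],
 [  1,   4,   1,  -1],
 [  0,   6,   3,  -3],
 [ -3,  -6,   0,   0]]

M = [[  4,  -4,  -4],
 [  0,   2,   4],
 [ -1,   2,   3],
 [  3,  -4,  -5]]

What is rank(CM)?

2

First compute CM:
[[-12,  20,  28],
 [  0,  10,  20],
 [-12,  30,  48],
 [-12,   0, -12]]
Now row reduce the product.
R3 ← R3 − R1: [0, 10, 20]
R4 ← R4 − R1: [0, -20, -40]
R3 ← R3 − R2: [0, 0, 0]
R4 ← R4 + (2)·R2: [0, 0, 0]
2 nonzero rows, so rank(CM) = 2.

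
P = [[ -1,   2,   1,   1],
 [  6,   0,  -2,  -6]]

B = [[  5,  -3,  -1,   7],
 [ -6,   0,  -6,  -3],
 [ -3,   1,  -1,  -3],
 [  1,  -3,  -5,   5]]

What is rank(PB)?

2

First compute PB:
[[-19,   1, -17, -11],
 [ 30,  -2,  26,  18]]
Now row reduce the product.
R2 ← R2 + (30/19)·R1: [0, -8/19, -16/19, 12/19]
2 nonzero rows, so rank(PB) = 2.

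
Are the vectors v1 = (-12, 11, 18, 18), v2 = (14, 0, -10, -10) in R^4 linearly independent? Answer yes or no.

yes

Form the matrix with these vectors as rows and row reduce.
R2 ← R2 + (7/6)·R1: [0, 77/6, 11, 11]
2 nonzero rows, so the 2 vectors span a space of dimension 2.
Since 2 = 2, the vectors are linearly independent.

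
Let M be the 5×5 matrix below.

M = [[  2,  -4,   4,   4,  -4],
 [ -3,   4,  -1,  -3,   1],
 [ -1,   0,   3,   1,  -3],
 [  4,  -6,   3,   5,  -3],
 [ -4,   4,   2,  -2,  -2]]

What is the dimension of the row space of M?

2

Row reduce to echelon form.
R2 ← R2 + (3/2)·R1: [0, -2, 5, 3, -5]
R3 ← R3 + (1/2)·R1: [0, -2, 5, 3, -5]
R4 ← R4 − (2)·R1: [0, 2, -5, -3, 5]
R5 ← R5 + (2)·R1: [0, -4, 10, 6, -10]
R3 ← R3 − R2: [0, 0, 0, 0, 0]
R4 ← R4 + R2: [0, 0, 0, 0, 0]
R5 ← R5 − (2)·R2: [0, 0, 0, 0, 0]
Echelon form has 2 nonzero rows, so rank(M) = 2.
The row space has dimension equal to the rank: 2.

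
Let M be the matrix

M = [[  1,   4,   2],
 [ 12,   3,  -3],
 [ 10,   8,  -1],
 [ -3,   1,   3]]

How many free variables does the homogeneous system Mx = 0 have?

Row reduce to echelon form.
R2 ← R2 − (12)·R1: [0, -45, -27]
R3 ← R3 − (10)·R1: [0, -32, -21]
R4 ← R4 + (3)·R1: [0, 13, 9]
R3 ← R3 − (32/45)·R2: [0, 0, -9/5]
R4 ← R4 + (13/45)·R2: [0, 0, 6/5]
R4 ← R4 + (2/3)·R3: [0, 0, 0]
3 nonzero rows, so rank(M) = 3.
M has 3 columns; by rank–nullity, nullity = 3 − 3 = 0.

0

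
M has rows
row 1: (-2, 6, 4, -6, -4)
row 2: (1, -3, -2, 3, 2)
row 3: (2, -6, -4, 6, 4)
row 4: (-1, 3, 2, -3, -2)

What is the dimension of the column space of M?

Row reduce to echelon form.
R2 ← R2 + (1/2)·R1: [0, 0, 0, 0, 0]
R3 ← R3 + R1: [0, 0, 0, 0, 0]
R4 ← R4 − (1/2)·R1: [0, 0, 0, 0, 0]
Echelon form has 1 nonzero row, so rank(M) = 1.
The column space has dimension equal to the rank: 1.

1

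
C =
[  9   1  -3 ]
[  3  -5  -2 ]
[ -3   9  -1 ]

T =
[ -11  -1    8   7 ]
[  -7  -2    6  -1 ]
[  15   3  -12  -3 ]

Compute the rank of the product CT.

2

First compute CT:
[[-151, -20, 114,  71],
 [-28,   1,  18,  32],
 [-45, -18,  42, -27]]
Now row reduce the product.
R2 ← R2 − (28/151)·R1: [0, 711/151, -474/151, 2844/151]
R3 ← R3 − (45/151)·R1: [0, -1818/151, 1212/151, -7272/151]
R3 ← R3 + (202/79)·R2: [0, 0, 0, 0]
2 nonzero rows, so rank(CT) = 2.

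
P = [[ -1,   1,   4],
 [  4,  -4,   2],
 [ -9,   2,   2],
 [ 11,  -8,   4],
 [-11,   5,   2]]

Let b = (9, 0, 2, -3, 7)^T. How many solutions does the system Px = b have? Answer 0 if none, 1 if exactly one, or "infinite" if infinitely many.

Row reduce the augmented matrix [P | b].
R2 ← R2 + (4)·R1: [0, 0, 18, 36]
R3 ← R3 − (9)·R1: [0, -7, -34, -79]
R4 ← R4 + (11)·R1: [0, 3, 48, 96]
R5 ← R5 − (11)·R1: [0, -6, -42, -92]
Swap R2 ↔ R3
R4 ← R4 + (3/7)·R2: [0, 0, 234/7, 435/7]
R5 ← R5 − (6/7)·R2: [0, 0, -90/7, -170/7]
R4 ← R4 − (13/7)·R3: [0, 0, 0, -33/7]
R5 ← R5 + (5/7)·R3: [0, 0, 0, 10/7]
R5 ← R5 + (10/33)·R4: [0, 0, 0, 0]
The echelon form has 4 nonzero rows; the last pivot sits in the augmented column, so rank(P) = 3 but rank([P|b]) = 4.
Since the ranks differ, the system is inconsistent.
It has no solutions.

0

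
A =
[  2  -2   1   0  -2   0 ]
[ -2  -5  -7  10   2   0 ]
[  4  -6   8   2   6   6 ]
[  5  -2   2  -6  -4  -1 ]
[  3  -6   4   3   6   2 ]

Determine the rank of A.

5

Row reduce to echelon form.
R2 ← R2 + R1: [0, -7, -6, 10, 0, 0]
R3 ← R3 − (2)·R1: [0, -2, 6, 2, 10, 6]
R4 ← R4 − (5/2)·R1: [0, 3, -1/2, -6, 1, -1]
R5 ← R5 − (3/2)·R1: [0, -3, 5/2, 3, 9, 2]
R3 ← R3 − (2/7)·R2: [0, 0, 54/7, -6/7, 10, 6]
R4 ← R4 + (3/7)·R2: [0, 0, -43/14, -12/7, 1, -1]
R5 ← R5 − (3/7)·R2: [0, 0, 71/14, -9/7, 9, 2]
R4 ← R4 + (43/108)·R3: [0, 0, 0, -37/18, 269/54, 25/18]
R5 ← R5 − (71/108)·R3: [0, 0, 0, -13/18, 131/54, -35/18]
R5 ← R5 − (13/37)·R4: [0, 0, 0, 0, 25/37, -90/37]
Echelon form has 5 nonzero rows, so rank(A) = 5.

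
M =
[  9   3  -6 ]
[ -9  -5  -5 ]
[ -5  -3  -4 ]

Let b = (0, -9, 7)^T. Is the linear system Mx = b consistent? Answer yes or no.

no

Row reduce the augmented matrix [M | b].
R2 ← R2 + R1: [0, -2, -11, -9]
R3 ← R3 + (5/9)·R1: [0, -4/3, -22/3, 7]
R3 ← R3 − (2/3)·R2: [0, 0, 0, 13]
The echelon form has 3 nonzero rows; the last pivot sits in the augmented column, so rank(M) = 2 but rank([M|b]) = 3.
Since the ranks differ, the system is inconsistent.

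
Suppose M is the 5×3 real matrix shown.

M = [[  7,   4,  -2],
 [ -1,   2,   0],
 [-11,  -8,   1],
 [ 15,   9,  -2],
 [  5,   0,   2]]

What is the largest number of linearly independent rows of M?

Row reduce to echelon form.
R2 ← R2 + (1/7)·R1: [0, 18/7, -2/7]
R3 ← R3 + (11/7)·R1: [0, -12/7, -15/7]
R4 ← R4 − (15/7)·R1: [0, 3/7, 16/7]
R5 ← R5 − (5/7)·R1: [0, -20/7, 24/7]
R3 ← R3 + (2/3)·R2: [0, 0, -7/3]
R4 ← R4 − (1/6)·R2: [0, 0, 7/3]
R5 ← R5 + (10/9)·R2: [0, 0, 28/9]
R4 ← R4 + R3: [0, 0, 0]
R5 ← R5 + (4/3)·R3: [0, 0, 0]
Echelon form has 3 nonzero rows, so rank(M) = 3.
The rank gives the maximum number of linearly independent rows: 3.

3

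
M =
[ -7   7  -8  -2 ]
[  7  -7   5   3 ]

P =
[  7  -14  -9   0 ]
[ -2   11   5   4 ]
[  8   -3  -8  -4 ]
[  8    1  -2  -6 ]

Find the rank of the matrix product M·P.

First compute MP:
[[-143, 197, 166,  72],
 [127, -187, -144, -66]]
Now row reduce the product.
R2 ← R2 + (127/143)·R1: [0, -1722/143, 490/143, -294/143]
2 nonzero rows, so rank(MP) = 2.

2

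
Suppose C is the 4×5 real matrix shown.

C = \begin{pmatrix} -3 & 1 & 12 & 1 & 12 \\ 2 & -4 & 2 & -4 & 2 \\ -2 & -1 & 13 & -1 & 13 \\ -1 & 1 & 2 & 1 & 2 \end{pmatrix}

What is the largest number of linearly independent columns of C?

2

Row reduce to echelon form.
R2 ← R2 + (2/3)·R1: [0, -10/3, 10, -10/3, 10]
R3 ← R3 − (2/3)·R1: [0, -5/3, 5, -5/3, 5]
R4 ← R4 − (1/3)·R1: [0, 2/3, -2, 2/3, -2]
R3 ← R3 − (1/2)·R2: [0, 0, 0, 0, 0]
R4 ← R4 + (1/5)·R2: [0, 0, 0, 0, 0]
Echelon form has 2 nonzero rows, so rank(C) = 2.
The rank gives the maximum number of linearly independent columns: 2.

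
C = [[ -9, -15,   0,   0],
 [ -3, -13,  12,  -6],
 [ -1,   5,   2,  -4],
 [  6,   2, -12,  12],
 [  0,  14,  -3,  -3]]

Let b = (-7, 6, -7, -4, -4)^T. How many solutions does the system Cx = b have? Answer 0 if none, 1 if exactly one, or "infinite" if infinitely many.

0

Row reduce the augmented matrix [C | b].
R2 ← R2 − (1/3)·R1: [0, -8, 12, -6, 25/3]
R3 ← R3 − (1/9)·R1: [0, 20/3, 2, -4, -56/9]
R4 ← R4 + (2/3)·R1: [0, -8, -12, 12, -26/3]
R3 ← R3 + (5/6)·R2: [0, 0, 12, -9, 13/18]
R4 ← R4 − R2: [0, 0, -24, 18, -17]
R5 ← R5 + (7/4)·R2: [0, 0, 18, -27/2, 127/12]
R4 ← R4 + (2)·R3: [0, 0, 0, 0, -140/9]
R5 ← R5 − (3/2)·R3: [0, 0, 0, 0, 19/2]
R5 ← R5 + (171/280)·R4: [0, 0, 0, 0, 0]
The echelon form has 4 nonzero rows; the last pivot sits in the augmented column, so rank(C) = 3 but rank([C|b]) = 4.
Since the ranks differ, the system is inconsistent.
It has no solutions.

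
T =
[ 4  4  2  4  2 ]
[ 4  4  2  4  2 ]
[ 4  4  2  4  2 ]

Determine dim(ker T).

4

Row reduce to echelon form.
R2 ← R2 − R1: [0, 0, 0, 0, 0]
R3 ← R3 − R1: [0, 0, 0, 0, 0]
1 nonzero row, so rank(T) = 1.
T has 5 columns; by rank–nullity, nullity = 5 − 1 = 4.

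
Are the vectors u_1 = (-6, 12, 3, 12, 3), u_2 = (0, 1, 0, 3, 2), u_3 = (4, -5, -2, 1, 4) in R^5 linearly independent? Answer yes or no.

Form the matrix with these vectors as rows and row reduce.
R3 ← R3 + (2/3)·R1: [0, 3, 0, 9, 6]
R3 ← R3 − (3)·R2: [0, 0, 0, 0, 0]
2 nonzero rows, so the 3 vectors span a space of dimension 2.
Since 2 < 3, the vectors are linearly dependent.

no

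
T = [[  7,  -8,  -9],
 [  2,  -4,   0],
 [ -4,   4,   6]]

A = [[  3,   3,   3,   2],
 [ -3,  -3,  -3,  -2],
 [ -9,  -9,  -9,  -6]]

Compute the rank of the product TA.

First compute TA:
[[126, 126, 126,  84],
 [ 18,  18,  18,  12],
 [-78, -78, -78, -52]]
Now row reduce the product.
R2 ← R2 − (1/7)·R1: [0, 0, 0, 0]
R3 ← R3 + (13/21)·R1: [0, 0, 0, 0]
1 nonzero row, so rank(TA) = 1.

1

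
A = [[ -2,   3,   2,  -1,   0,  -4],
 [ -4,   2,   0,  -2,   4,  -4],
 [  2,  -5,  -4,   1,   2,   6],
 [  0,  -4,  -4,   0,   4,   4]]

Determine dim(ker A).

4

Row reduce to echelon form.
R2 ← R2 − (2)·R1: [0, -4, -4, 0, 4, 4]
R3 ← R3 + R1: [0, -2, -2, 0, 2, 2]
R3 ← R3 − (1/2)·R2: [0, 0, 0, 0, 0, 0]
R4 ← R4 − R2: [0, 0, 0, 0, 0, 0]
2 nonzero rows, so rank(A) = 2.
A has 6 columns; by rank–nullity, nullity = 6 − 2 = 4.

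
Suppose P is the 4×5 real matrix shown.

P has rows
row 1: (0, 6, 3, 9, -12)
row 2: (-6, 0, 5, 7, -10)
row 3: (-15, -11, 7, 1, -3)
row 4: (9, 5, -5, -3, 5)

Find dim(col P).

2

Row reduce to echelon form.
Swap R1 ↔ R2
R3 ← R3 − (5/2)·R1: [0, -11, -11/2, -33/2, 22]
R4 ← R4 + (3/2)·R1: [0, 5, 5/2, 15/2, -10]
R3 ← R3 + (11/6)·R2: [0, 0, 0, 0, 0]
R4 ← R4 − (5/6)·R2: [0, 0, 0, 0, 0]
Echelon form has 2 nonzero rows, so rank(P) = 2.
The column space has dimension equal to the rank: 2.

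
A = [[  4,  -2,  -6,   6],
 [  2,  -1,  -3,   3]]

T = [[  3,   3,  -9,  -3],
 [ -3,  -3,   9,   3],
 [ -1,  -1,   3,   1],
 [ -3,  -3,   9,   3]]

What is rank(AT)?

1

First compute AT:
[[  6,   6, -18,  -6],
 [  3,   3,  -9,  -3]]
Now row reduce the product.
R2 ← R2 − (1/2)·R1: [0, 0, 0, 0]
1 nonzero row, so rank(AT) = 1.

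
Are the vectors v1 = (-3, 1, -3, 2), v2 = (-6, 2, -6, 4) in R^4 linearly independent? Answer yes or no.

no

Form the matrix with these vectors as rows and row reduce.
R2 ← R2 − (2)·R1: [0, 0, 0, 0]
1 nonzero row, so the 2 vectors span a space of dimension 1.
Since 1 < 2, the vectors are linearly dependent.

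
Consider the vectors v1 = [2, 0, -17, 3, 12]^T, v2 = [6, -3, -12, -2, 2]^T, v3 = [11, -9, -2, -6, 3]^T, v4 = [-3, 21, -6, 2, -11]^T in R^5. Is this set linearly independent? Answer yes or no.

Form the matrix with these vectors as rows and row reduce.
R2 ← R2 − (3)·R1: [0, -3, 39, -11, -34]
R3 ← R3 − (11/2)·R1: [0, -9, 183/2, -45/2, -63]
R4 ← R4 + (3/2)·R1: [0, 21, -63/2, 13/2, 7]
R3 ← R3 − (3)·R2: [0, 0, -51/2, 21/2, 39]
R4 ← R4 + (7)·R2: [0, 0, 483/2, -141/2, -231]
R4 ← R4 + (161/17)·R3: [0, 0, 0, 492/17, 2352/17]
4 nonzero rows, so the 4 vectors span a space of dimension 4.
Since 4 = 4, the vectors are linearly independent.

yes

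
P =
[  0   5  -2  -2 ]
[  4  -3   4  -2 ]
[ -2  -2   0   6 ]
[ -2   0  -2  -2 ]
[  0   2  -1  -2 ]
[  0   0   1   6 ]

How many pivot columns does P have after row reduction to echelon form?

3

Row reduce to echelon form.
Swap R1 ↔ R2
R3 ← R3 + (1/2)·R1: [0, -7/2, 2, 5]
R4 ← R4 + (1/2)·R1: [0, -3/2, 0, -3]
R3 ← R3 + (7/10)·R2: [0, 0, 3/5, 18/5]
R4 ← R4 + (3/10)·R2: [0, 0, -3/5, -18/5]
R5 ← R5 − (2/5)·R2: [0, 0, -1/5, -6/5]
R4 ← R4 + R3: [0, 0, 0, 0]
R5 ← R5 + (1/3)·R3: [0, 0, 0, 0]
R6 ← R6 − (5/3)·R3: [0, 0, 0, 0]
Echelon form has 3 nonzero rows, so rank(P) = 3.
Each nonzero row contributes one pivot column: 3 pivot columns.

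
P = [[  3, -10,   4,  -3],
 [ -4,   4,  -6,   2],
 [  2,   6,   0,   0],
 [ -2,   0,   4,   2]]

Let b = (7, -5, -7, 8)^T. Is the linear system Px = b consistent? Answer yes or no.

Row reduce the augmented matrix [P | b].
R2 ← R2 + (4/3)·R1: [0, -28/3, -2/3, -2, 13/3]
R3 ← R3 − (2/3)·R1: [0, 38/3, -8/3, 2, -35/3]
R4 ← R4 + (2/3)·R1: [0, -20/3, 20/3, 0, 38/3]
R3 ← R3 + (19/14)·R2: [0, 0, -25/7, -5/7, -81/14]
R4 ← R4 − (5/7)·R2: [0, 0, 50/7, 10/7, 67/7]
R4 ← R4 + (2)·R3: [0, 0, 0, 0, -2]
The echelon form has 4 nonzero rows; the last pivot sits in the augmented column, so rank(P) = 3 but rank([P|b]) = 4.
Since the ranks differ, the system is inconsistent.

no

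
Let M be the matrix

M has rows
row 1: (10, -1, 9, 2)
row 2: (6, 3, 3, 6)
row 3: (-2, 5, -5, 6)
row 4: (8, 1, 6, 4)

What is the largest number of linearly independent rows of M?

Row reduce to echelon form.
R2 ← R2 − (3/5)·R1: [0, 18/5, -12/5, 24/5]
R3 ← R3 + (1/5)·R1: [0, 24/5, -16/5, 32/5]
R4 ← R4 − (4/5)·R1: [0, 9/5, -6/5, 12/5]
R3 ← R3 − (4/3)·R2: [0, 0, 0, 0]
R4 ← R4 − (1/2)·R2: [0, 0, 0, 0]
Echelon form has 2 nonzero rows, so rank(M) = 2.
The rank gives the maximum number of linearly independent rows: 2.

2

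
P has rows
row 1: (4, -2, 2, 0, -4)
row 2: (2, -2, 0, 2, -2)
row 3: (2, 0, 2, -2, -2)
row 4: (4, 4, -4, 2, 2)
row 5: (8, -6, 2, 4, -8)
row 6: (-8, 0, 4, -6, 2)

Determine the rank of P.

3

Row reduce to echelon form.
R2 ← R2 − (1/2)·R1: [0, -1, -1, 2, 0]
R3 ← R3 − (1/2)·R1: [0, 1, 1, -2, 0]
R4 ← R4 − R1: [0, 6, -6, 2, 6]
R5 ← R5 − (2)·R1: [0, -2, -2, 4, 0]
R6 ← R6 + (2)·R1: [0, -4, 8, -6, -6]
R3 ← R3 + R2: [0, 0, 0, 0, 0]
R4 ← R4 + (6)·R2: [0, 0, -12, 14, 6]
R5 ← R5 − (2)·R2: [0, 0, 0, 0, 0]
R6 ← R6 − (4)·R2: [0, 0, 12, -14, -6]
Swap R3 ↔ R4
R6 ← R6 + R3: [0, 0, 0, 0, 0]
Echelon form has 3 nonzero rows, so rank(P) = 3.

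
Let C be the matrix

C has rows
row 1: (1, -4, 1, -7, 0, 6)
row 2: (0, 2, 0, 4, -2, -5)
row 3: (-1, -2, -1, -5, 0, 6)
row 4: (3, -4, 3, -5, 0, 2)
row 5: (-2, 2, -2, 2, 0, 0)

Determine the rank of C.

3

Row reduce to echelon form.
R3 ← R3 + R1: [0, -6, 0, -12, 0, 12]
R4 ← R4 − (3)·R1: [0, 8, 0, 16, 0, -16]
R5 ← R5 + (2)·R1: [0, -6, 0, -12, 0, 12]
R3 ← R3 + (3)·R2: [0, 0, 0, 0, -6, -3]
R4 ← R4 − (4)·R2: [0, 0, 0, 0, 8, 4]
R5 ← R5 + (3)·R2: [0, 0, 0, 0, -6, -3]
R4 ← R4 + (4/3)·R3: [0, 0, 0, 0, 0, 0]
R5 ← R5 − R3: [0, 0, 0, 0, 0, 0]
Echelon form has 3 nonzero rows, so rank(C) = 3.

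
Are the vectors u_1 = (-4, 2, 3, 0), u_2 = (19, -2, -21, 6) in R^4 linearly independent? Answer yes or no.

Form the matrix with these vectors as rows and row reduce.
R2 ← R2 + (19/4)·R1: [0, 15/2, -27/4, 6]
2 nonzero rows, so the 2 vectors span a space of dimension 2.
Since 2 = 2, the vectors are linearly independent.

yes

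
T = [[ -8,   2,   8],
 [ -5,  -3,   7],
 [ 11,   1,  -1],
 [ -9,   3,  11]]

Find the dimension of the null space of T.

Row reduce to echelon form.
R2 ← R2 − (5/8)·R1: [0, -17/4, 2]
R3 ← R3 + (11/8)·R1: [0, 15/4, 10]
R4 ← R4 − (9/8)·R1: [0, 3/4, 2]
R3 ← R3 + (15/17)·R2: [0, 0, 200/17]
R4 ← R4 + (3/17)·R2: [0, 0, 40/17]
R4 ← R4 − (1/5)·R3: [0, 0, 0]
3 nonzero rows, so rank(T) = 3.
T has 3 columns; by rank–nullity, nullity = 3 − 3 = 0.

0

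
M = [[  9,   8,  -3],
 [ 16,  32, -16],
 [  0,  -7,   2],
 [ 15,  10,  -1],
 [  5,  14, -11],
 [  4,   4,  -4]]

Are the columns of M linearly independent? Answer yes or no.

Row reduce M to echelon form.
R2 ← R2 − (16/9)·R1: [0, 160/9, -32/3]
R4 ← R4 − (5/3)·R1: [0, -10/3, 4]
R5 ← R5 − (5/9)·R1: [0, 86/9, -28/3]
R6 ← R6 − (4/9)·R1: [0, 4/9, -8/3]
R3 ← R3 + (63/160)·R2: [0, 0, -11/5]
R4 ← R4 + (3/16)·R2: [0, 0, 2]
R5 ← R5 − (43/80)·R2: [0, 0, -18/5]
R6 ← R6 − (1/40)·R2: [0, 0, -12/5]
R4 ← R4 + (10/11)·R3: [0, 0, 0]
R5 ← R5 − (18/11)·R3: [0, 0, 0]
R6 ← R6 − (12/11)·R3: [0, 0, 0]
3 pivots among 3 columns.
Every column is a pivot column, so the columns are linearly independent.

yes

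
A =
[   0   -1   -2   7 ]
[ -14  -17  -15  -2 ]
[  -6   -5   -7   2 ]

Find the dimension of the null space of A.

1

Row reduce to echelon form.
Swap R1 ↔ R2
R3 ← R3 − (3/7)·R1: [0, 16/7, -4/7, 20/7]
R3 ← R3 + (16/7)·R2: [0, 0, -36/7, 132/7]
3 nonzero rows, so rank(A) = 3.
A has 4 columns; by rank–nullity, nullity = 4 − 3 = 1.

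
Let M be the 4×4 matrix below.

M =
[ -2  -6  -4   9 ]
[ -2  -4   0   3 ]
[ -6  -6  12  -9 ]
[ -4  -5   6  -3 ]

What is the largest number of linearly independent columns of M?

2

Row reduce to echelon form.
R2 ← R2 − R1: [0, 2, 4, -6]
R3 ← R3 − (3)·R1: [0, 12, 24, -36]
R4 ← R4 − (2)·R1: [0, 7, 14, -21]
R3 ← R3 − (6)·R2: [0, 0, 0, 0]
R4 ← R4 − (7/2)·R2: [0, 0, 0, 0]
Echelon form has 2 nonzero rows, so rank(M) = 2.
The rank gives the maximum number of linearly independent columns: 2.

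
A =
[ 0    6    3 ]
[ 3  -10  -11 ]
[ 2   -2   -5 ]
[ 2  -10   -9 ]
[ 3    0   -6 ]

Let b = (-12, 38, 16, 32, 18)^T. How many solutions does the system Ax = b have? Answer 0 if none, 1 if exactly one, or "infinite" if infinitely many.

infinite

Row reduce the augmented matrix [A | b].
Swap R1 ↔ R2
R3 ← R3 − (2/3)·R1: [0, 14/3, 7/3, -28/3]
R4 ← R4 − (2/3)·R1: [0, -10/3, -5/3, 20/3]
R5 ← R5 − R1: [0, 10, 5, -20]
R3 ← R3 − (7/9)·R2: [0, 0, 0, 0]
R4 ← R4 + (5/9)·R2: [0, 0, 0, 0]
R5 ← R5 − (5/3)·R2: [0, 0, 0, 0]
The echelon form has 2 nonzero rows, and every pivot lies in the first 3 columns, so rank(A) = rank([A|b]) = 2.
The system is consistent.
rank = 2 < 3 unknowns, so there are infinitely many solutions.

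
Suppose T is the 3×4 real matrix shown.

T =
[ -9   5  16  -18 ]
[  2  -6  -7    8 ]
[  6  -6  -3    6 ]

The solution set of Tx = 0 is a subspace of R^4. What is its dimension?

Row reduce to echelon form.
R2 ← R2 + (2/9)·R1: [0, -44/9, -31/9, 4]
R3 ← R3 + (2/3)·R1: [0, -8/3, 23/3, -6]
R3 ← R3 − (6/11)·R2: [0, 0, 105/11, -90/11]
3 nonzero rows, so rank(T) = 3.
T has 4 columns; by rank–nullity, nullity = 4 − 3 = 1.

1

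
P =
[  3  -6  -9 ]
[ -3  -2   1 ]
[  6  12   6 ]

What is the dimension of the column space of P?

Row reduce to echelon form.
R2 ← R2 + R1: [0, -8, -8]
R3 ← R3 − (2)·R1: [0, 24, 24]
R3 ← R3 + (3)·R2: [0, 0, 0]
Echelon form has 2 nonzero rows, so rank(P) = 2.
The column space has dimension equal to the rank: 2.

2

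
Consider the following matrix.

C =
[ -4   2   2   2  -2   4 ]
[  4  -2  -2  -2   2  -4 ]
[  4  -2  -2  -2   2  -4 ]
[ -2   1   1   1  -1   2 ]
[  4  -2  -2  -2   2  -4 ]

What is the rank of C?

1

Row reduce to echelon form.
R2 ← R2 + R1: [0, 0, 0, 0, 0, 0]
R3 ← R3 + R1: [0, 0, 0, 0, 0, 0]
R4 ← R4 − (1/2)·R1: [0, 0, 0, 0, 0, 0]
R5 ← R5 + R1: [0, 0, 0, 0, 0, 0]
Echelon form has 1 nonzero row, so rank(C) = 1.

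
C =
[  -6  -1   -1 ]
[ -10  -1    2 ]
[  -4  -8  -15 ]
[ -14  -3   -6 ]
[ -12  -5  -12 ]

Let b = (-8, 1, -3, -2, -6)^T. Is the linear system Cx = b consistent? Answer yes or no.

Row reduce the augmented matrix [C | b].
R2 ← R2 − (5/3)·R1: [0, 2/3, 11/3, 43/3]
R3 ← R3 − (2/3)·R1: [0, -22/3, -43/3, 7/3]
R4 ← R4 − (7/3)·R1: [0, -2/3, -11/3, 50/3]
R5 ← R5 − (2)·R1: [0, -3, -10, 10]
R3 ← R3 + (11)·R2: [0, 0, 26, 160]
R4 ← R4 + R2: [0, 0, 0, 31]
R5 ← R5 + (9/2)·R2: [0, 0, 13/2, 149/2]
R5 ← R5 − (1/4)·R3: [0, 0, 0, 69/2]
R5 ← R5 − (69/62)·R4: [0, 0, 0, 0]
The echelon form has 4 nonzero rows; the last pivot sits in the augmented column, so rank(C) = 3 but rank([C|b]) = 4.
Since the ranks differ, the system is inconsistent.

no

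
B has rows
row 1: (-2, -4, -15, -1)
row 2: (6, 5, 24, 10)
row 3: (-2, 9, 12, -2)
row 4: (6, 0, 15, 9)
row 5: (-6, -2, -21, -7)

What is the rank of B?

3

Row reduce to echelon form.
R2 ← R2 + (3)·R1: [0, -7, -21, 7]
R3 ← R3 − R1: [0, 13, 27, -1]
R4 ← R4 + (3)·R1: [0, -12, -30, 6]
R5 ← R5 − (3)·R1: [0, 10, 24, -4]
R3 ← R3 + (13/7)·R2: [0, 0, -12, 12]
R4 ← R4 − (12/7)·R2: [0, 0, 6, -6]
R5 ← R5 + (10/7)·R2: [0, 0, -6, 6]
R4 ← R4 + (1/2)·R3: [0, 0, 0, 0]
R5 ← R5 − (1/2)·R3: [0, 0, 0, 0]
Echelon form has 3 nonzero rows, so rank(B) = 3.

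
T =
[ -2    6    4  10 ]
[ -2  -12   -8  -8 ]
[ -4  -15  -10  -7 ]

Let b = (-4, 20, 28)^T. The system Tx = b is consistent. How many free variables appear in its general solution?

Row reduce the augmented matrix [T | b].
R2 ← R2 − R1: [0, -18, -12, -18, 24]
R3 ← R3 − (2)·R1: [0, -27, -18, -27, 36]
R3 ← R3 − (3/2)·R2: [0, 0, 0, 0, 0]
The echelon form has 2 nonzero rows, and every pivot lies in the first 4 columns, so rank(T) = rank([T|b]) = 2.
The system is consistent.
Free variables = (unknowns) − (rank) = 4 − 2 = 2.

2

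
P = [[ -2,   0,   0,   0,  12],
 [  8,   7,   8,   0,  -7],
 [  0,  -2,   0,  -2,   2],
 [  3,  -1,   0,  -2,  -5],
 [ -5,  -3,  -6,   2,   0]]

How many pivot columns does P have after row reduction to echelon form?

4

Row reduce to echelon form.
R2 ← R2 + (4)·R1: [0, 7, 8, 0, 41]
R4 ← R4 + (3/2)·R1: [0, -1, 0, -2, 13]
R5 ← R5 − (5/2)·R1: [0, -3, -6, 2, -30]
R3 ← R3 + (2/7)·R2: [0, 0, 16/7, -2, 96/7]
R4 ← R4 + (1/7)·R2: [0, 0, 8/7, -2, 132/7]
R5 ← R5 + (3/7)·R2: [0, 0, -18/7, 2, -87/7]
R4 ← R4 − (1/2)·R3: [0, 0, 0, -1, 12]
R5 ← R5 + (9/8)·R3: [0, 0, 0, -1/4, 3]
R5 ← R5 − (1/4)·R4: [0, 0, 0, 0, 0]
Echelon form has 4 nonzero rows, so rank(P) = 4.
Each nonzero row contributes one pivot column: 4 pivot columns.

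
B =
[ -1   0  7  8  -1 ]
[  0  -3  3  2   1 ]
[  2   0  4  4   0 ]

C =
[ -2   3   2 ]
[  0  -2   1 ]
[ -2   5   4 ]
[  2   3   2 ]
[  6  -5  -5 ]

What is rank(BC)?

First compute BC:
[[ -2,  61,  47],
 [  4,  22,   8],
 [ -4,  38,  28]]
Now row reduce the product.
R2 ← R2 + (2)·R1: [0, 144, 102]
R3 ← R3 − (2)·R1: [0, -84, -66]
R3 ← R3 + (7/12)·R2: [0, 0, -13/2]
3 nonzero rows, so rank(BC) = 3.

3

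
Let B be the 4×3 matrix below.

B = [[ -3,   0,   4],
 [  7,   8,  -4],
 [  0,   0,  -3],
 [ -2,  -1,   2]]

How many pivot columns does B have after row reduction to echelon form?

3

Row reduce to echelon form.
R2 ← R2 + (7/3)·R1: [0, 8, 16/3]
R4 ← R4 − (2/3)·R1: [0, -1, -2/3]
R4 ← R4 + (1/8)·R2: [0, 0, 0]
Echelon form has 3 nonzero rows, so rank(B) = 3.
Each nonzero row contributes one pivot column: 3 pivot columns.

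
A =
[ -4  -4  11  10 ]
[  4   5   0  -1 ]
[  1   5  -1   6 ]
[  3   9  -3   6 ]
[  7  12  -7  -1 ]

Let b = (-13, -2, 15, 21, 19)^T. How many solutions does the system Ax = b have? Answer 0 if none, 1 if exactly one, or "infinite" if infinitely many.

1

Row reduce the augmented matrix [A | b].
R2 ← R2 + R1: [0, 1, 11, 9, -15]
R3 ← R3 + (1/4)·R1: [0, 4, 7/4, 17/2, 47/4]
R4 ← R4 + (3/4)·R1: [0, 6, 21/4, 27/2, 45/4]
R5 ← R5 + (7/4)·R1: [0, 5, 49/4, 33/2, -15/4]
R3 ← R3 − (4)·R2: [0, 0, -169/4, -55/2, 287/4]
R4 ← R4 − (6)·R2: [0, 0, -243/4, -81/2, 405/4]
R5 ← R5 − (5)·R2: [0, 0, -171/4, -57/2, 285/4]
R4 ← R4 − (243/169)·R3: [0, 0, 0, -162/169, -324/169]
R5 ← R5 − (171/169)·R3: [0, 0, 0, -114/169, -228/169]
R5 ← R5 − (19/27)·R4: [0, 0, 0, 0, 0]
The echelon form has 4 nonzero rows, and every pivot lies in the first 4 columns, so rank(A) = rank([A|b]) = 4.
The system is consistent.
rank = 4 = number of unknowns, so the solution is unique.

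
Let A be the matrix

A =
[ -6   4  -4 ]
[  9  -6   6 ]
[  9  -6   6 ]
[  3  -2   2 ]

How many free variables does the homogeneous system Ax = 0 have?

Row reduce to echelon form.
R2 ← R2 + (3/2)·R1: [0, 0, 0]
R3 ← R3 + (3/2)·R1: [0, 0, 0]
R4 ← R4 + (1/2)·R1: [0, 0, 0]
1 nonzero row, so rank(A) = 1.
A has 3 columns; by rank–nullity, nullity = 3 − 1 = 2.

2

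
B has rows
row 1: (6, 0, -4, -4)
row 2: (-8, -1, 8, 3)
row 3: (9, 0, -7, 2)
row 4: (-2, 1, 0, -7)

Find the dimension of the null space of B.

1

Row reduce to echelon form.
R2 ← R2 + (4/3)·R1: [0, -1, 8/3, -7/3]
R3 ← R3 − (3/2)·R1: [0, 0, -1, 8]
R4 ← R4 + (1/3)·R1: [0, 1, -4/3, -25/3]
R4 ← R4 + R2: [0, 0, 4/3, -32/3]
R4 ← R4 + (4/3)·R3: [0, 0, 0, 0]
3 nonzero rows, so rank(B) = 3.
B has 4 columns; by rank–nullity, nullity = 4 − 3 = 1.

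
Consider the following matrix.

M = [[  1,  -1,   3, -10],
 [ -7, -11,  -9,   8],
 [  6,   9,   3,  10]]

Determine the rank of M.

3

Row reduce to echelon form.
R2 ← R2 + (7)·R1: [0, -18, 12, -62]
R3 ← R3 − (6)·R1: [0, 15, -15, 70]
R3 ← R3 + (5/6)·R2: [0, 0, -5, 55/3]
Echelon form has 3 nonzero rows, so rank(M) = 3.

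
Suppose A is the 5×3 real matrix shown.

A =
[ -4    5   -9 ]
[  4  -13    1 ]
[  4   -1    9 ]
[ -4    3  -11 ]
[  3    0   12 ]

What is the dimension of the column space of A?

Row reduce to echelon form.
R2 ← R2 + R1: [0, -8, -8]
R3 ← R3 + R1: [0, 4, 0]
R4 ← R4 − R1: [0, -2, -2]
R5 ← R5 + (3/4)·R1: [0, 15/4, 21/4]
R3 ← R3 + (1/2)·R2: [0, 0, -4]
R4 ← R4 − (1/4)·R2: [0, 0, 0]
R5 ← R5 + (15/32)·R2: [0, 0, 3/2]
R5 ← R5 + (3/8)·R3: [0, 0, 0]
Echelon form has 3 nonzero rows, so rank(A) = 3.
The column space has dimension equal to the rank: 3.

3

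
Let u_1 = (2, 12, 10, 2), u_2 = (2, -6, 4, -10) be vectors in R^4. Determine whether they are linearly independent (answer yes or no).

yes

Form the matrix with these vectors as rows and row reduce.
R2 ← R2 − R1: [0, -18, -6, -12]
2 nonzero rows, so the 2 vectors span a space of dimension 2.
Since 2 = 2, the vectors are linearly independent.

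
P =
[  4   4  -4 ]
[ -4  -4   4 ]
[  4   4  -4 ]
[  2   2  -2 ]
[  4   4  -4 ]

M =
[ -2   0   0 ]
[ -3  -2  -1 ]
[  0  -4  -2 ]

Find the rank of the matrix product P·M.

First compute PM:
[[-20,   8,   4],
 [ 20,  -8,  -4],
 [-20,   8,   4],
 [-10,   4,   2],
 [-20,   8,   4]]
Now row reduce the product.
R2 ← R2 + R1: [0, 0, 0]
R3 ← R3 − R1: [0, 0, 0]
R4 ← R4 − (1/2)·R1: [0, 0, 0]
R5 ← R5 − R1: [0, 0, 0]
1 nonzero row, so rank(PM) = 1.

1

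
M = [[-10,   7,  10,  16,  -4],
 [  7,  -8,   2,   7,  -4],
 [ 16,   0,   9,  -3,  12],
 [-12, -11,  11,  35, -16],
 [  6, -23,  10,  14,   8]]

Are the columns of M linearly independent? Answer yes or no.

Row reduce M to echelon form.
R2 ← R2 + (7/10)·R1: [0, -31/10, 9, 91/5, -34/5]
R3 ← R3 + (8/5)·R1: [0, 56/5, 25, 113/5, 28/5]
R4 ← R4 − (6/5)·R1: [0, -97/5, -1, 79/5, -56/5]
R5 ← R5 + (3/5)·R1: [0, -94/5, 16, 118/5, 28/5]
R3 ← R3 + (112/31)·R2: [0, 0, 1783/31, 2739/31, -588/31]
R4 ← R4 − (194/31)·R2: [0, 0, -1777/31, -3041/31, 972/31]
R5 ← R5 − (188/31)·R2: [0, 0, -1196/31, -2690/31, 1452/31]
R4 ← R4 + (1777/1783)·R3: [0, 0, 0, -17900/1783, 22200/1783]
R5 ← R5 + (1196/1783)·R3: [0, 0, 0, -49046/1783, 60828/1783]
R5 ← R5 − (137/50)·R4: [0, 0, 0, 0, 0]
4 pivots among 5 columns.
Only 4 < 5 pivot columns, so the columns are linearly dependent.

no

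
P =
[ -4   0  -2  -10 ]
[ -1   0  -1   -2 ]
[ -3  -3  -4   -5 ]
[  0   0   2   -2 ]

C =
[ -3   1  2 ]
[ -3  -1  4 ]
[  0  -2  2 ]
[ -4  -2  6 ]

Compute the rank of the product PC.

2

First compute PC:
[[ 52,  20, -72],
 [ 11,   5, -16],
 [ 38,  18, -56],
 [  8,   0,  -8]]
Now row reduce the product.
R2 ← R2 − (11/52)·R1: [0, 10/13, -10/13]
R3 ← R3 − (19/26)·R1: [0, 44/13, -44/13]
R4 ← R4 − (2/13)·R1: [0, -40/13, 40/13]
R3 ← R3 − (22/5)·R2: [0, 0, 0]
R4 ← R4 + (4)·R2: [0, 0, 0]
2 nonzero rows, so rank(PC) = 2.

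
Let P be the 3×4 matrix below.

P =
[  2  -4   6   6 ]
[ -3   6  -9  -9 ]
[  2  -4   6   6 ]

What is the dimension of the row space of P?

1

Row reduce to echelon form.
R2 ← R2 + (3/2)·R1: [0, 0, 0, 0]
R3 ← R3 − R1: [0, 0, 0, 0]
Echelon form has 1 nonzero row, so rank(P) = 1.
The row space has dimension equal to the rank: 1.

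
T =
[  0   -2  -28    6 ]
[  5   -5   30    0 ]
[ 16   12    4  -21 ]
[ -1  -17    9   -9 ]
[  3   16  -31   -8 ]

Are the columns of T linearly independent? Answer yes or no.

Row reduce T to echelon form.
Swap R1 ↔ R2
R3 ← R3 − (16/5)·R1: [0, 28, -92, -21]
R4 ← R4 + (1/5)·R1: [0, -18, 15, -9]
R5 ← R5 − (3/5)·R1: [0, 19, -49, -8]
R3 ← R3 + (14)·R2: [0, 0, -484, 63]
R4 ← R4 − (9)·R2: [0, 0, 267, -63]
R5 ← R5 + (19/2)·R2: [0, 0, -315, 49]
R4 ← R4 + (267/484)·R3: [0, 0, 0, -13671/484]
R5 ← R5 − (315/484)·R3: [0, 0, 0, 3871/484]
R5 ← R5 + (79/279)·R4: [0, 0, 0, 0]
4 pivots among 4 columns.
Every column is a pivot column, so the columns are linearly independent.

yes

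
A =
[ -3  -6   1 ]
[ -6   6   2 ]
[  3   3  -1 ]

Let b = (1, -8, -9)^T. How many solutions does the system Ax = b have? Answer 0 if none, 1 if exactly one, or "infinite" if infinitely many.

0

Row reduce the augmented matrix [A | b].
R2 ← R2 − (2)·R1: [0, 18, 0, -10]
R3 ← R3 + R1: [0, -3, 0, -8]
R3 ← R3 + (1/6)·R2: [0, 0, 0, -29/3]
The echelon form has 3 nonzero rows; the last pivot sits in the augmented column, so rank(A) = 2 but rank([A|b]) = 3.
Since the ranks differ, the system is inconsistent.
It has no solutions.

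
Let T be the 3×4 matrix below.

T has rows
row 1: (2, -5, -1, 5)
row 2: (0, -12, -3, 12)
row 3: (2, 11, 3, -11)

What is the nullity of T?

Row reduce to echelon form.
R3 ← R3 − R1: [0, 16, 4, -16]
R3 ← R3 + (4/3)·R2: [0, 0, 0, 0]
2 nonzero rows, so rank(T) = 2.
T has 4 columns; by rank–nullity, nullity = 4 − 2 = 2.

2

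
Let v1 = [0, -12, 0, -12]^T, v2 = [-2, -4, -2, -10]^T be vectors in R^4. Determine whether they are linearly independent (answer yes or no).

yes

Form the matrix with these vectors as rows and row reduce.
Swap R1 ↔ R2
2 nonzero rows, so the 2 vectors span a space of dimension 2.
Since 2 = 2, the vectors are linearly independent.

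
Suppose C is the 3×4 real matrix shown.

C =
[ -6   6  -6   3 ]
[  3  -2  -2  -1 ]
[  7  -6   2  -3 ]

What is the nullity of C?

2

Row reduce to echelon form.
R2 ← R2 + (1/2)·R1: [0, 1, -5, 1/2]
R3 ← R3 + (7/6)·R1: [0, 1, -5, 1/2]
R3 ← R3 − R2: [0, 0, 0, 0]
2 nonzero rows, so rank(C) = 2.
C has 4 columns; by rank–nullity, nullity = 4 − 2 = 2.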